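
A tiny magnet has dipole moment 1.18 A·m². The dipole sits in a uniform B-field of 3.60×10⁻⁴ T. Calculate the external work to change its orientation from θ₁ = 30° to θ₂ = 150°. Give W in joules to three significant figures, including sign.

W ≈ 7.36×10⁻⁴ J

W_ext = ΔU = −mB cosθ₂ + mB cosθ₁ = mB(cosθ₁ − cosθ₂).
W = (1.18)(3.60×10⁻⁴)·(cos30° − cos150°) = (4.248×10⁻⁴)·(+1.7321) = 7.358×10⁻⁴ J.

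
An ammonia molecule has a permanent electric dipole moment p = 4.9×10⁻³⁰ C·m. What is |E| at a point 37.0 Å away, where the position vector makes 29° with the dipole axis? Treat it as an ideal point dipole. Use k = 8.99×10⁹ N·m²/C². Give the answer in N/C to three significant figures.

At angle θ the dipole field magnitude is E = (kp/r³)·√(1 + 3cos²θ).
kp/r³ = (8.99×10⁹)(4.90×10⁻³⁰) / (3.70×10⁻⁹)³ = 8.697×10⁵ N/C.
√(1 + 3cos²29°) = √(1 + 3·0.7650) = √3.2949 ≈ 1.8152.
E ≈ 8.697×10⁵ × 1.815 = 1.579×10⁶ N/C.

E ≈ 1.58×10⁶ N/C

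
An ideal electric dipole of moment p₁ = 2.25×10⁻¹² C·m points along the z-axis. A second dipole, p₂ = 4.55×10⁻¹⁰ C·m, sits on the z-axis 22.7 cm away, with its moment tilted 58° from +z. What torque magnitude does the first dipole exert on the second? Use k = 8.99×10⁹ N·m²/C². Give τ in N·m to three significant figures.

The second dipole sits on the axis of the first, so the field there is axial: E₁ = 2kp₁/r³ along +z.
E₁ = 2(8.99×10⁹)(2.25×10⁻¹²)/(0.227)³ = 3.459 N/C.
Torque on the second dipole: τ = p₂ E₁ sinθ.
τ = (4.55×10⁻¹⁰)(3.459)·sin58° = 1.335×10⁻⁹ N·m.

τ ≈ 1.33×10⁻⁹ N·m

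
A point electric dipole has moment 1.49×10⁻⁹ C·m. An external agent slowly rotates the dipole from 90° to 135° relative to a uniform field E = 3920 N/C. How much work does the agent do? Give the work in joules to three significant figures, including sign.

W ≈ 4.13×10⁻⁶ J

W_ext = ΔU = U(θ₂) − U(θ₁) = −pE cosθ₂ − (−pE cosθ₁) = pE(cosθ₁ − cosθ₂).
W = (1.49×10⁻⁹)(3920)·(cos90° − cos135°) = (5.841×10⁻⁶)·(+0.7071) = 4.130×10⁻⁶ J.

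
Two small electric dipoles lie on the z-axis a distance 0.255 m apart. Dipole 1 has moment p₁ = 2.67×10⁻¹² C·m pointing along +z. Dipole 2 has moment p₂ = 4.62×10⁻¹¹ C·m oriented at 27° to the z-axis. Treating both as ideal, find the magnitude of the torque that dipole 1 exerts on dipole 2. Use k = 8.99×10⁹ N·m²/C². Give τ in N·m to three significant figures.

The second dipole sits on the axis of the first, so the field there is axial: E₁ = 2kp₁/r³ along +z.
E₁ = 2(8.99×10⁹)(2.67×10⁻¹²)/(0.255)³ = 2.895 N/C.
Torque on the second dipole: τ = p₂ E₁ sinθ.
τ = (4.62×10⁻¹¹)(2.895)·sin27° = 6.073×10⁻¹¹ N·m.

τ ≈ 6.07×10⁻¹¹ N·m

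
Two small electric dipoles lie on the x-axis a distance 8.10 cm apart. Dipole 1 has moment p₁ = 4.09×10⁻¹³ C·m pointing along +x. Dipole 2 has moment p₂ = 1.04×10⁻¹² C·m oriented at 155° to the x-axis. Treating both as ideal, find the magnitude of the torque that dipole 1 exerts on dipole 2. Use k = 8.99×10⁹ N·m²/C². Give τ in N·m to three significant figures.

τ ≈ 6.08×10⁻¹² N·m

The second dipole sits on the axis of the first, so the field there is axial: E₁ = 2kp₁/r³ along +x.
E₁ = 2(8.99×10⁹)(4.09×10⁻¹³)/(0.0810)³ = 13.84 N/C.
Torque on the second dipole: τ = p₂ E₁ sinθ.
τ = (1.04×10⁻¹²)(13.84)·sin155° = 6.082×10⁻¹² N·m.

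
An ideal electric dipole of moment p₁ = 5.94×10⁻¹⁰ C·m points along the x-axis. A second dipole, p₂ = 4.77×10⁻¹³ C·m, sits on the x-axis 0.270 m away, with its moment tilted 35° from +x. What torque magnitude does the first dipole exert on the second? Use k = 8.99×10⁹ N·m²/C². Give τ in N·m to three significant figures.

τ ≈ 1.48×10⁻¹⁰ N·m

The second dipole sits on the axis of the first, so the field there is axial: E₁ = 2kp₁/r³ along +x.
E₁ = 2(8.99×10⁹)(5.94×10⁻¹⁰)/(0.270)³ = 542.6 N/C.
Torque on the second dipole: τ = p₂ E₁ sinθ.
τ = (4.77×10⁻¹³)(542.6)·sin35° = 1.485×10⁻¹⁰ N·m.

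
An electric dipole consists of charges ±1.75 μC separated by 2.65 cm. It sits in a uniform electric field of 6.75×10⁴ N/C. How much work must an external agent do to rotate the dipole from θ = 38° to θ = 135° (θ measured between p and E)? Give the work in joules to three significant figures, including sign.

W ≈ 0.00468 J

Dipole moment p = qd = (1.75×10⁻⁶ C)(0.0265 m) = 4.638×10⁻⁸ C·m.
W_ext = ΔU = U(θ₂) − U(θ₁) = −pE cosθ₂ − (−pE cosθ₁) = pE(cosθ₁ − cosθ₂).
W = (4.638×10⁻⁸)(6.75×10⁴)·(cos38° − cos135°) = (0.003131)·(+1.4951) = 0.004681 J.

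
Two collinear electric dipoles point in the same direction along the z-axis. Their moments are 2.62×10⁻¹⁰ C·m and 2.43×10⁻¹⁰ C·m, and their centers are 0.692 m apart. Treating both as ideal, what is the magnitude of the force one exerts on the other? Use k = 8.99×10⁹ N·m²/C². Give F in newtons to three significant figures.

On-axis field of dipole 1 at distance r: E = 2kp₁/r³. Force on dipole 2 is F = p₂·dE/dr (gradient along axis).
dE/dr = −6kp₁/r⁴, so |F| = 6kp₁p₂/r⁴ (attractive for aligned moments).
F = 6(8.99×10⁹)(2.62×10⁻¹⁰)(2.43×10⁻¹⁰)/(0.692)⁴ = 1.498×10⁻⁸ N.

F ≈ 1.50×10⁻⁸ N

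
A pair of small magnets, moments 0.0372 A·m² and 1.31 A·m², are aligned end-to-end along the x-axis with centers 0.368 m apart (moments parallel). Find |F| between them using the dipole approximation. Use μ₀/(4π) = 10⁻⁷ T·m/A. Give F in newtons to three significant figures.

On-axis B of dipole 1: B = (μ₀/4π)·2m₁/r³. Force on dipole 2: F = m₂·dB/dr.
dB/dr = −(μ₀/4π)·6m₁/r⁴, so |F| = (μ₀/4π)·6m₁m₂/r⁴.
F = 6(10⁻⁷)(0.0372)(1.31)/(0.368)⁴ = 1.594×10⁻⁶ N.

F ≈ 1.59×10⁻⁶ N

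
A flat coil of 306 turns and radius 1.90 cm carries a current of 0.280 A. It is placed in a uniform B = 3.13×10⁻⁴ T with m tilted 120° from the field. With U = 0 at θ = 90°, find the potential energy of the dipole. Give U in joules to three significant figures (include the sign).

U ≈ 1.52×10⁻⁵ J

m = NIA = NIπa² = 306·(0.280)·π·(0.0190)² = 0.09717 A·m².
U = −m·B = −mB cosθ.
U = −(0.09717)(3.13×10⁻⁴)·cos120° = 1.521×10⁻⁵ J.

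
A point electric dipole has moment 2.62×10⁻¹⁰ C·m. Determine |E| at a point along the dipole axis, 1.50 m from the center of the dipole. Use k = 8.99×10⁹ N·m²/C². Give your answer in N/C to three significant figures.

On the dipole axis E = 2kp/r³.
E = 2·(8.99×10⁹)(2.62×10⁻¹⁰) / (1.50)³ = 1.396 N/C.

E ≈ 1.40 N/C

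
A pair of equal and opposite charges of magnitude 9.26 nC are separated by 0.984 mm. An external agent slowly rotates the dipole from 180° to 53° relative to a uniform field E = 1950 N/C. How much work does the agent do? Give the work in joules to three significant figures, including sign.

W ≈ -2.85×10⁻⁸ J

Dipole moment p = qd = (9.26×10⁻⁹ C)(9.84×10⁻⁴ m) = 9.112×10⁻¹² C·m.
W_ext = ΔU = U(θ₂) − U(θ₁) = −pE cosθ₂ − (−pE cosθ₁) = pE(cosθ₁ − cosθ₂).
W = (9.112×10⁻¹²)(1950)·(cos180° − cos53°) = (1.777×10⁻⁸)·(-1.6018) = -2.846×10⁻⁸ J.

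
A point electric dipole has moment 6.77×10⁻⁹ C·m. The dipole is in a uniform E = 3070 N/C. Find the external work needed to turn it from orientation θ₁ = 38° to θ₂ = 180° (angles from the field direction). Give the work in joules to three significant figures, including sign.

W_ext = ΔU = U(θ₂) − U(θ₁) = −pE cosθ₂ − (−pE cosθ₁) = pE(cosθ₁ − cosθ₂).
W = (6.77×10⁻⁹)(3070)·(cos38° − cos180°) = (2.078×10⁻⁵)·(+1.7880) = 3.716×10⁻⁵ J.

W ≈ 3.72×10⁻⁵ J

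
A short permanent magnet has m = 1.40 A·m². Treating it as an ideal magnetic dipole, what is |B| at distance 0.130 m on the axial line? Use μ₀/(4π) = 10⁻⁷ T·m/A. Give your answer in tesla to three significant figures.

On axis B = (μ₀/4π)·2m/r³.
B = 2·(10⁻⁷)·(1.40) / (0.130)³ = 1.274×10⁻⁴ T.

B ≈ 1.27×10⁻⁴ T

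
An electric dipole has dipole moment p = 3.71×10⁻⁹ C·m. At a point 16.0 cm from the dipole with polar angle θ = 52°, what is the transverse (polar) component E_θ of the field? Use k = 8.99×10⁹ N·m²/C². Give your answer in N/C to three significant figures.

E_θ ≈ 6420 N/C

For a dipole, E_θ = (kp sinθ)/r³.
kp/r³ = (8.99×10⁹)(3.71×10⁻⁹)/(0.160)³ = 8143 N/C.
E_θ = 8143·sin52° = 6417 N/C.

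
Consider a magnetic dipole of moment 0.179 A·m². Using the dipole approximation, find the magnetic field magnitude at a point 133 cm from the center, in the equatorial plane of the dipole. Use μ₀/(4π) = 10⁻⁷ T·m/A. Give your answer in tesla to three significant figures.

In the equatorial plane B = (μ₀/4π)·m/r³ (half the axial value).
B = (10⁻⁷)·(0.179) / (1.33)³ = 7.608×10⁻⁹ T.

B ≈ 7.61×10⁻⁹ T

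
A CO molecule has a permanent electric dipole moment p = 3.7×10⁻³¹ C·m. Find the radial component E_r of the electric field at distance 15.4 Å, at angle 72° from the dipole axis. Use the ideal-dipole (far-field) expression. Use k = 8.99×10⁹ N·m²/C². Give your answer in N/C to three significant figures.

For a dipole, E_r = (2kp cosθ)/r³.
kp/r³ = (8.99×10⁹)(3.70×10⁻³¹)/(1.54×10⁻⁹)³ = 9.108×10⁵ N/C.
E_r = 2·9.108×10⁵·cos72° = 5.629×10⁵ N/C.

E_r ≈ 5.63×10⁵ N/C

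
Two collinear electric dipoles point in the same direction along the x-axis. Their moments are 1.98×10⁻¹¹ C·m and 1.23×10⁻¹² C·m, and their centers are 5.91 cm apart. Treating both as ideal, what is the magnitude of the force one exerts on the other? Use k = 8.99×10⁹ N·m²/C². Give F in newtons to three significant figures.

F ≈ 1.08×10⁻⁷ N

On-axis field of dipole 1 at distance r: E = 2kp₁/r³. Force on dipole 2 is F = p₂·dE/dr (gradient along axis).
dE/dr = −6kp₁/r⁴, so |F| = 6kp₁p₂/r⁴ (attractive for aligned moments).
F = 6(8.99×10⁹)(1.98×10⁻¹¹)(1.23×10⁻¹²)/(0.0591)⁴ = 1.077×10⁻⁷ N.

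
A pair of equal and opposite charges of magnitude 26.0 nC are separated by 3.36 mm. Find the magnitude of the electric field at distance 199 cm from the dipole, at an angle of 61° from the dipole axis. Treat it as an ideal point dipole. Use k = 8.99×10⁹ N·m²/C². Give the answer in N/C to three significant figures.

Dipole moment p = qd = (2.60×10⁻⁸ C)(0.00336 m) = 8.736×10⁻¹¹ C·m.
At angle θ the dipole field magnitude is E = (kp/r³)·√(1 + 3cos²θ).
kp/r³ = (8.99×10⁹)(8.736×10⁻¹¹) / (1.99)³ = 0.09966 N/C.
√(1 + 3cos²61°) = √(1 + 3·0.2350) = √1.7051 ≈ 1.3058.
E ≈ 0.09966 × 1.306 = 0.1301 N/C.

E ≈ 0.130 N/C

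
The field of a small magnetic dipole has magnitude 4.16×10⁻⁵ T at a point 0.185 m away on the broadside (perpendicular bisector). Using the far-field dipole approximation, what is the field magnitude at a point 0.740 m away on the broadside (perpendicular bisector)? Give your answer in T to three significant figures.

Dipole fields scale as 1/r³ in the far field; the geometry is the same at both points.
B₂ = B₁ · (r₁/r₂)³ = 4.16×10⁻⁵ · (0.185/0.740)³.
(r₁/r₂)³ = (0.25)³ = 0.01562.
B₂ ≈ 6.500×10⁻⁷ T.

B ≈ 6.50×10⁻⁷ T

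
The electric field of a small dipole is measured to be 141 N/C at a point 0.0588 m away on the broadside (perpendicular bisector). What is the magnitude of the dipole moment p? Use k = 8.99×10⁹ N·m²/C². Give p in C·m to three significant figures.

p ≈ 3.19×10⁻¹² C·m

In the equatorial plane E = kp/r³, so p = Er³/(k).
p = (141)·(0.0588)³ / (8.99×10⁹) = 3.189×10⁻¹² C·m.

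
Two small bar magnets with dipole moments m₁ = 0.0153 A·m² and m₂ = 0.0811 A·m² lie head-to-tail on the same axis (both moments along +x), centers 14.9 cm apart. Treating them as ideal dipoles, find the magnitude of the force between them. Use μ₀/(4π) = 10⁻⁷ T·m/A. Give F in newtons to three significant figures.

F ≈ 1.51×10⁻⁶ N

On-axis B of dipole 1: B = (μ₀/4π)·2m₁/r³. Force on dipole 2: F = m₂·dB/dr.
dB/dr = −(μ₀/4π)·6m₁/r⁴, so |F| = (μ₀/4π)·6m₁m₂/r⁴.
F = 6(10⁻⁷)(0.0153)(0.0811)/(0.149)⁴ = 1.510×10⁻⁶ N.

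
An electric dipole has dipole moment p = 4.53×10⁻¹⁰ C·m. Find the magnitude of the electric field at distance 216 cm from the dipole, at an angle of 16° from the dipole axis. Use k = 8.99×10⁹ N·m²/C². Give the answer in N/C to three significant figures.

E ≈ 0.785 N/C

At angle θ the dipole field magnitude is E = (kp/r³)·√(1 + 3cos²θ).
kp/r³ = (8.99×10⁹)(4.53×10⁻¹⁰) / (2.16)³ = 0.4041 N/C.
√(1 + 3cos²16°) = √(1 + 3·0.9240) = √3.7721 ≈ 1.9422.
E ≈ 0.4041 × 1.942 = 0.7848 N/C.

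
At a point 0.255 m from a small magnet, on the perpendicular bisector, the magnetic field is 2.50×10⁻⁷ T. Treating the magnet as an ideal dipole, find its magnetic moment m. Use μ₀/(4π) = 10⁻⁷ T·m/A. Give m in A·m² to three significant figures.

In the equatorial plane B = (μ₀/4π)·m/r³, so m = Br³·4π/(μ₀).
m = (2.50×10⁻⁷)·(0.255)³ / (10⁻⁷) = 0.04145 A·m².

m ≈ 0.0415 A·m²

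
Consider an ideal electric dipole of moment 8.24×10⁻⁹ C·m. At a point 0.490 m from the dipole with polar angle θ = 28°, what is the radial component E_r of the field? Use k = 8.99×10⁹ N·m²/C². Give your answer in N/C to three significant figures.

For a dipole, E_r = (2kp cosθ)/r³.
kp/r³ = (8.99×10⁹)(8.24×10⁻⁹)/(0.490)³ = 629.6 N/C.
E_r = 2·629.6·cos28° = 1112 N/C.

E_r ≈ 1110 N/C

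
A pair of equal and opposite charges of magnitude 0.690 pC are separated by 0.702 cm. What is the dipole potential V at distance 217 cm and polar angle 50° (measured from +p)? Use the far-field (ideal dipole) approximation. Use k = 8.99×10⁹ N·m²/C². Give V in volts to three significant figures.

Dipole moment p = qd = (6.90×10⁻¹³ C)(0.00702 m) = 4.844×10⁻¹⁵ C·m.
The dipole potential is V = kp cosθ / r².
V = (8.99×10⁹)(4.844×10⁻¹⁵)·cos50° / (2.17)² = 5.944×10⁻⁶ V.

V ≈ 5.94×10⁻⁶ V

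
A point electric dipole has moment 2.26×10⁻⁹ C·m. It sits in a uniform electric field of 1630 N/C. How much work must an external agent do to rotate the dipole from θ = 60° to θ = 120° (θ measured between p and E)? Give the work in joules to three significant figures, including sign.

W ≈ 3.68×10⁻⁶ J

W_ext = ΔU = U(θ₂) − U(θ₁) = −pE cosθ₂ − (−pE cosθ₁) = pE(cosθ₁ − cosθ₂).
W = (2.26×10⁻⁹)(1630)·(cos60° − cos120°) = (3.684×10⁻⁶)·(+1.0000) = 3.684×10⁻⁶ J.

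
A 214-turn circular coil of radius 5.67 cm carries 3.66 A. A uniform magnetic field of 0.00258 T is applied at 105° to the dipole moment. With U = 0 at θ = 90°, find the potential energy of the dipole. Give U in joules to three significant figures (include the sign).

m = NIA = NIπa² = 214·(3.66)·π·(0.0567)² = 7.911 A·m².
U = −m·B = −mB cosθ.
U = −(7.911)(0.00258)·cos105° = 0.005283 J.

U ≈ 0.00528 J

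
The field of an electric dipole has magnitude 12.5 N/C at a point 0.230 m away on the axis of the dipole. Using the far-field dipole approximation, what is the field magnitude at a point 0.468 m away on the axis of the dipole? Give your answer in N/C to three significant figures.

Dipole fields scale as 1/r³ in the far field; the geometry is the same at both points.
E₂ = E₁ · (r₁/r₂)³ = 12.5 · (0.230/0.468)³.
(r₁/r₂)³ = (0.4915)³ = 0.1187.
E₂ ≈ 1.484 N/C.

E ≈ 1.48 N/C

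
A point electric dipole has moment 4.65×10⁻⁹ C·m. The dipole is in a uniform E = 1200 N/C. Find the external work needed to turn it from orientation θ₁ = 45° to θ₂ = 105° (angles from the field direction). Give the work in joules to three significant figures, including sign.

W_ext = ΔU = U(θ₂) − U(θ₁) = −pE cosθ₂ − (−pE cosθ₁) = pE(cosθ₁ − cosθ₂).
W = (4.65×10⁻⁹)(1200)·(cos45° − cos105°) = (5.580×10⁻⁶)·(+0.9659) = 5.390×10⁻⁶ J.

W ≈ 5.39×10⁻⁶ J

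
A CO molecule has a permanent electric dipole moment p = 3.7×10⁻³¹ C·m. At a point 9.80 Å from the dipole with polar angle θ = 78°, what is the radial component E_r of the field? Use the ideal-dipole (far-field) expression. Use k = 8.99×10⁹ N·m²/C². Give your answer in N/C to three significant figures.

E_r ≈ 1.47×10⁶ N/C

For a dipole, E_r = (2kp cosθ)/r³.
kp/r³ = (8.99×10⁹)(3.70×10⁻³¹)/(9.80×10⁻¹⁰)³ = 3.534×10⁶ N/C.
E_r = 2·3.534×10⁶·cos78° = 1.470×10⁶ N/C.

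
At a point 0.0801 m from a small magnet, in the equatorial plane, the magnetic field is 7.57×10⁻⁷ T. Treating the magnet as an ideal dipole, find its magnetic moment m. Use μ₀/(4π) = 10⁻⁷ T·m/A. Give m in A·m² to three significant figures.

In the equatorial plane B = (μ₀/4π)·m/r³, so m = Br³·4π/(μ₀).
m = (7.57×10⁻⁷)·(0.0801)³ / (10⁻⁷) = 0.003890 A·m².

m ≈ 0.00389 A·m²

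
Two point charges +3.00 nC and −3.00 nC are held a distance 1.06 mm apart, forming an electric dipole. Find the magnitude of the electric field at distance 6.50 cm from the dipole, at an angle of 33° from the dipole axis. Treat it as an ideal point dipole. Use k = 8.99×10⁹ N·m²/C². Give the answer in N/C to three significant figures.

Dipole moment p = qd = (3.00×10⁻⁹ C)(0.00106 m) = 3.18×10⁻¹² C·m.
At angle θ the dipole field magnitude is E = (kp/r³)·√(1 + 3cos²θ).
kp/r³ = (8.99×10⁹)(3.18×10⁻¹²) / (0.0650)³ = 104.1 N/C.
√(1 + 3cos²33°) = √(1 + 3·0.7034) = √3.1101 ≈ 1.7635.
E ≈ 104.1 × 1.764 = 183.6 N/C.

E ≈ 184 N/C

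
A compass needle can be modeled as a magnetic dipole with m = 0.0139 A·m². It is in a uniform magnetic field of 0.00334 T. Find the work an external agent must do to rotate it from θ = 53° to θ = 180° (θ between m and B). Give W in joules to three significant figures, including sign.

W ≈ 7.44×10⁻⁵ J

W_ext = ΔU = −mB cosθ₂ + mB cosθ₁ = mB(cosθ₁ − cosθ₂).
W = (0.0139)(0.00334)·(cos53° − cos180°) = (4.643×10⁻⁵)·(+1.6018) = 7.437×10⁻⁵ J.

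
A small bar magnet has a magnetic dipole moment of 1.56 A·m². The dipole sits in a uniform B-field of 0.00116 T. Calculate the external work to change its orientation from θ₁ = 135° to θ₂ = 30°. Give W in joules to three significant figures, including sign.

W_ext = ΔU = −mB cosθ₂ + mB cosθ₁ = mB(cosθ₁ − cosθ₂).
W = (1.56)(0.00116)·(cos135° − cos30°) = (0.001810)·(-1.5731) = -0.002847 J.

W ≈ -0.00285 J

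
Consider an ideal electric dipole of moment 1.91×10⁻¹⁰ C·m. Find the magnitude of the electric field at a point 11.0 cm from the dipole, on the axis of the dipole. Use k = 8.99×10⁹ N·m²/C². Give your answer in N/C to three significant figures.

On the dipole axis E = 2kp/r³.
E = 2·(8.99×10⁹)(1.91×10⁻¹⁰) / (0.110)³ = 2580 N/C.

E ≈ 2580 N/C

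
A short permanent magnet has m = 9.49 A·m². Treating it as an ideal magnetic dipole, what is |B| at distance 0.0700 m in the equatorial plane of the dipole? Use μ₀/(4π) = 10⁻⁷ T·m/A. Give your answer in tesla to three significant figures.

B ≈ 0.00277 T

In the equatorial plane B = (μ₀/4π)·m/r³ (half the axial value).
B = (10⁻⁷)·(9.49) / (0.0700)³ = 0.002767 T.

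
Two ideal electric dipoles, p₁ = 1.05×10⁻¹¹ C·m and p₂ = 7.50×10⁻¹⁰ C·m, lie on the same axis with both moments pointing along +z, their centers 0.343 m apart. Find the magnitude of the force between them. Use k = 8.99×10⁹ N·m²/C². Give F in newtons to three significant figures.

On-axis field of dipole 1 at distance r: E = 2kp₁/r³. Force on dipole 2 is F = p₂·dE/dr (gradient along axis).
dE/dr = −6kp₁/r⁴, so |F| = 6kp₁p₂/r⁴ (attractive for aligned moments).
F = 6(8.99×10⁹)(1.05×10⁻¹¹)(7.50×10⁻¹⁰)/(0.343)⁴ = 3.069×10⁻⁸ N.

F ≈ 3.07×10⁻⁸ N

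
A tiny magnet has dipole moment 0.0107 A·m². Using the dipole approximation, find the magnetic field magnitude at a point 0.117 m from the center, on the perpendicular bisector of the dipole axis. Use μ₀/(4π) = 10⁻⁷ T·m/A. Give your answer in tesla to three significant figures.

In the equatorial plane B = (μ₀/4π)·m/r³ (half the axial value).
B = (10⁻⁷)·(0.0107) / (0.117)³ = 6.681×10⁻⁷ T.

B ≈ 6.68×10⁻⁷ T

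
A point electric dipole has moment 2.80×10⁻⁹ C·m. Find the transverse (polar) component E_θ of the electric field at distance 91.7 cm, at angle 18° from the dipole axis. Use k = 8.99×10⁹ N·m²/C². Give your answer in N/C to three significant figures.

For a dipole, E_θ = (kp sinθ)/r³.
kp/r³ = (8.99×10⁹)(2.80×10⁻⁹)/(0.917)³ = 32.64 N/C.
E_θ = 32.64·sin18° = 10.09 N/C.

E_θ ≈ 10.1 N/C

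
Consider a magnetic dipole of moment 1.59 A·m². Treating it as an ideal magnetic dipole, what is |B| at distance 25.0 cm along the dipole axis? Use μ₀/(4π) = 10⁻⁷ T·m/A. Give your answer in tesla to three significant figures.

On axis B = (μ₀/4π)·2m/r³.
B = 2·(10⁻⁷)·(1.59) / (0.250)³ = 2.035×10⁻⁵ T.

B ≈ 2.04×10⁻⁵ T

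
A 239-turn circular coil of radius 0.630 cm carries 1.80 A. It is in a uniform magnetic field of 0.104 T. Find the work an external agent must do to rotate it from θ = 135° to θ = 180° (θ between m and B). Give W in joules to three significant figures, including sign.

m = NIA = NIπa² = 239·(1.80)·π·(0.00630)² = 0.05364 A·m².
W_ext = ΔU = −mB cosθ₂ + mB cosθ₁ = mB(cosθ₁ − cosθ₂).
W = (0.05364)(0.104)·(cos135° − cos180°) = (0.005579)·(+0.2929) = 0.001634 J.

W ≈ 0.00163 J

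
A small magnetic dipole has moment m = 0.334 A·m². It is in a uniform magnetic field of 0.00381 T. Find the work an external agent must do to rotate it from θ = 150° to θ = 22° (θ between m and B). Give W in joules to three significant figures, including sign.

W ≈ -0.00228 J

W_ext = ΔU = −mB cosθ₂ + mB cosθ₁ = mB(cosθ₁ − cosθ₂).
W = (0.334)(0.00381)·(cos150° − cos22°) = (0.001273)·(-1.7932) = -0.002282 J.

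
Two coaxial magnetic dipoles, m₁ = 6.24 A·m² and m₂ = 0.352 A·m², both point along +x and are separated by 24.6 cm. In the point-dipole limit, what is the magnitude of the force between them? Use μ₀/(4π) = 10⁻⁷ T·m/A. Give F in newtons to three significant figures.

F ≈ 3.60×10⁻⁴ N

On-axis B of dipole 1: B = (μ₀/4π)·2m₁/r³. Force on dipole 2: F = m₂·dB/dr.
dB/dr = −(μ₀/4π)·6m₁/r⁴, so |F| = (μ₀/4π)·6m₁m₂/r⁴.
F = 6(10⁻⁷)(6.24)(0.352)/(0.246)⁴ = 3.599×10⁻⁴ N.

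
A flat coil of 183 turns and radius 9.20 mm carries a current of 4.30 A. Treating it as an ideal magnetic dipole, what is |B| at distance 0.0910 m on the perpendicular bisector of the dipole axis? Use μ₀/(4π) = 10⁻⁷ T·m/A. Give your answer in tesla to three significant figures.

m = NIA = NIπa² = 183·(4.30)·π·(0.00920)² = 0.2092 A·m².
In the equatorial plane B = (μ₀/4π)·m/r³ (half the axial value).
B = (10⁻⁷)·(0.2092) / (0.0910)³ = 2.776×10⁻⁵ T.

B ≈ 2.78×10⁻⁵ T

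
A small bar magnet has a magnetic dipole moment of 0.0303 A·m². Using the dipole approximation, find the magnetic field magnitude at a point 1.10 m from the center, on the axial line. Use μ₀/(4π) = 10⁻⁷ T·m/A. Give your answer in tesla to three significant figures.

B ≈ 4.55×10⁻⁹ T

On axis B = (μ₀/4π)·2m/r³.
B = 2·(10⁻⁷)·(0.0303) / (1.10)³ = 4.553×10⁻⁹ T.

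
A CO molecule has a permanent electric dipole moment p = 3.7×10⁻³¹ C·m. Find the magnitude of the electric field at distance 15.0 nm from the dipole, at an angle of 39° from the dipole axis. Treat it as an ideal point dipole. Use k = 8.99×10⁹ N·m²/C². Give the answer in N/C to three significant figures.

At angle θ the dipole field magnitude is E = (kp/r³)·√(1 + 3cos²θ).
kp/r³ = (8.99×10⁹)(3.70×10⁻³¹) / (1.50×10⁻⁸)³ = 985.6 N/C.
√(1 + 3cos²39°) = √(1 + 3·0.6040) = √2.8119 ≈ 1.6769.
E ≈ 985.6 × 1.677 = 1653 N/C.

E ≈ 1650 N/C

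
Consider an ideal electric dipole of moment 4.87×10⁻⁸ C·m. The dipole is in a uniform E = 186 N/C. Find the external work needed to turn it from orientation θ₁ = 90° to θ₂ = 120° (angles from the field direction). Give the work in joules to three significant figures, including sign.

W_ext = ΔU = U(θ₂) − U(θ₁) = −pE cosθ₂ − (−pE cosθ₁) = pE(cosθ₁ − cosθ₂).
W = (4.87×10⁻⁸)(186)·(cos90° − cos120°) = (9.058×10⁻⁶)·(+0.5000) = 4.529×10⁻⁶ J.

W ≈ 4.53×10⁻⁶ J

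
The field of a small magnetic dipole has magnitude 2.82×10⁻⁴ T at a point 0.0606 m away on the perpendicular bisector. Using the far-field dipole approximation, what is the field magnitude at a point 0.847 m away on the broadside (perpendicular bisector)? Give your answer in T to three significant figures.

Dipole fields scale as 1/r³ in the far field; the geometry is the same at both points.
B₂ = B₁ · (r₁/r₂)³ = 2.82×10⁻⁴ · (0.0606/0.847)³.
(r₁/r₂)³ = (0.07155)³ = 0.0003662.
B₂ ≈ 1.033×10⁻⁷ T.

B ≈ 1.03×10⁻⁷ T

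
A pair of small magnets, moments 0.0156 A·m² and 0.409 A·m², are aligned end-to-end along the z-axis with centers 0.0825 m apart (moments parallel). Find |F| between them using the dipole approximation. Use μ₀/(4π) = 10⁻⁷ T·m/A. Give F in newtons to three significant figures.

F ≈ 8.26×10⁻⁵ N

On-axis B of dipole 1: B = (μ₀/4π)·2m₁/r³. Force on dipole 2: F = m₂·dB/dr.
dB/dr = −(μ₀/4π)·6m₁/r⁴, so |F| = (μ₀/4π)·6m₁m₂/r⁴.
F = 6(10⁻⁷)(0.0156)(0.409)/(0.0825)⁴ = 8.264×10⁻⁵ N.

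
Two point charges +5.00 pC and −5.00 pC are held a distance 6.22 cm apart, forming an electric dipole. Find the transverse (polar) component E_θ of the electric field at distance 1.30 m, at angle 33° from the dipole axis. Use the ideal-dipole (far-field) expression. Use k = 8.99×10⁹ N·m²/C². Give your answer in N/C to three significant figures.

E_θ ≈ 6.93×10⁻⁴ N/C

Dipole moment p = qd = (5.00×10⁻¹² C)(0.0622 m) = 3.11×10⁻¹³ C·m.
For a dipole, E_θ = (kp sinθ)/r³.
kp/r³ = (8.99×10⁹)(3.11×10⁻¹³)/(1.30)³ = 0.001273 N/C.
E_θ = 0.001273·sin33° = 6.931×10⁻⁴ N/C.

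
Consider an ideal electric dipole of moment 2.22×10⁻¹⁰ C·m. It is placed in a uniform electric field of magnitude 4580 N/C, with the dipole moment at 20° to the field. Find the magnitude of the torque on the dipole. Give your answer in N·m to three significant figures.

Torque on an electric dipole: τ = pE sinθ.
τ = (2.22×10⁻¹⁰)(4580)·sin20° = 3.478×10⁻⁷ N·m.

τ ≈ 3.48×10⁻⁷ N·m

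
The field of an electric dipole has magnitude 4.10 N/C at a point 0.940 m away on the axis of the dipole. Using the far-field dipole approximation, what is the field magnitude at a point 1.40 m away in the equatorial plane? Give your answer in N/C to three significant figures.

E ≈ 0.621 N/C

Dipole fields scale as 1/r³ in the far field.
The axial field is twice the equatorial field at the same r, so the geometry factor is 1/2.
E₂ = E₁ · (1/2) · (r₁/r₂)³ = 4.10 · 0.5 · (0.940/1.40)³.
(r₁/r₂)³ = (0.6714)³ = 0.3027.
E₂ ≈ 0.6205 N/C.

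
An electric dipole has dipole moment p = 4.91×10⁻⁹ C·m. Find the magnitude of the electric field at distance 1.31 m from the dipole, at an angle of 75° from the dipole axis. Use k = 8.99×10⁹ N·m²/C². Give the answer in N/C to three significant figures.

At angle θ the dipole field magnitude is E = (kp/r³)·√(1 + 3cos²θ).
kp/r³ = (8.99×10⁹)(4.91×10⁻⁹) / (1.31)³ = 19.63 N/C.
√(1 + 3cos²75°) = √(1 + 3·0.0670) = √1.2010 ≈ 1.0959.
E ≈ 19.63 × 1.096 = 21.52 N/C.

E ≈ 21.5 N/C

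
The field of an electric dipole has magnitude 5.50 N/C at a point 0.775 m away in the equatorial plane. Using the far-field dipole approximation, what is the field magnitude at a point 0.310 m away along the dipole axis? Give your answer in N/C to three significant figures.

E ≈ 172 N/C

Dipole fields scale as 1/r³ in the far field.
The axial field is twice the equatorial field at the same r, so the geometry factor is 2/1.
E₂ = E₁ · (2/1) · (r₁/r₂)³ = 5.50 · 2 · (0.775/0.310)³.
(r₁/r₂)³ = (2.5)³ = 15.62.
E₂ ≈ 171.9 N/C.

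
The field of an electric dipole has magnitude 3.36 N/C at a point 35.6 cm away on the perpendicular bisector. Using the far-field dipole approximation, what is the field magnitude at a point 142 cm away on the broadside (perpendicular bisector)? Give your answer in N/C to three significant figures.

Dipole fields scale as 1/r³ in the far field; the geometry is the same at both points.
E₂ = E₁ · (r₁/r₂)³ = 3.36 · (35.6/142)³.
(r₁/r₂)³ = (0.2507)³ = 0.01576.
E₂ ≈ 0.05294 N/C.

E ≈ 0.0529 N/C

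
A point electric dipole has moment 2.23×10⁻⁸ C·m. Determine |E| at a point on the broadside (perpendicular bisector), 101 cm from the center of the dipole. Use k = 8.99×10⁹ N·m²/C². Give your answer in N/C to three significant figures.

In the equatorial plane E = kp/r³.
E = (8.99×10⁹)(2.23×10⁻⁸) / (1.01)³ = 194.6 N/C.

E ≈ 195 N/C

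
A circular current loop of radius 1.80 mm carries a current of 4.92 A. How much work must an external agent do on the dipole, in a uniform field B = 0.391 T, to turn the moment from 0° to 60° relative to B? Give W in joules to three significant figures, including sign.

Magnetic moment m = IA = Iπa² = (4.92)·π·(0.00180)² = 5.008×10⁻⁵ A·m².
W_ext = ΔU = −mB cosθ₂ + mB cosθ₁ = mB(cosθ₁ − cosθ₂).
W = (5.008×10⁻⁵)(0.391)·(cos0° − cos60°) = (1.958×10⁻⁵)·(+0.5000) = 9.791×10⁻⁶ J.

W ≈ 9.79×10⁻⁶ J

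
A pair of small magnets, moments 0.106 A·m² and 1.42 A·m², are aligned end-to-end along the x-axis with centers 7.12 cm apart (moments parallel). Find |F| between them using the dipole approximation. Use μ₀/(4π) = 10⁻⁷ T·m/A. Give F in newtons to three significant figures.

F ≈ 0.00351 N

On-axis B of dipole 1: B = (μ₀/4π)·2m₁/r³. Force on dipole 2: F = m₂·dB/dr.
dB/dr = −(μ₀/4π)·6m₁/r⁴, so |F| = (μ₀/4π)·6m₁m₂/r⁴.
F = 6(10⁻⁷)(0.106)(1.42)/(0.0712)⁴ = 0.003514 N.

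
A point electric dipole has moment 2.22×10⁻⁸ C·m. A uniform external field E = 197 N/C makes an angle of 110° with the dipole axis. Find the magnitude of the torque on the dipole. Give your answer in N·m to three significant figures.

τ ≈ 4.11×10⁻⁶ N·m

Torque on an electric dipole: τ = pE sinθ.
τ = (2.22×10⁻⁸)(197)·sin110° = 4.110×10⁻⁶ N·m.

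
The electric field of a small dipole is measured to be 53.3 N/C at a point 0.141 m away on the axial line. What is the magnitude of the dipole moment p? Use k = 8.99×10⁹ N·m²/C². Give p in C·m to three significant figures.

On axis E = 2kp/r³, so p = Er³/(2k).
p = (53.3)·(0.141)³ / (2·8.99×10⁹) = 8.310×10⁻¹² C·m.

p ≈ 8.31×10⁻¹² C·m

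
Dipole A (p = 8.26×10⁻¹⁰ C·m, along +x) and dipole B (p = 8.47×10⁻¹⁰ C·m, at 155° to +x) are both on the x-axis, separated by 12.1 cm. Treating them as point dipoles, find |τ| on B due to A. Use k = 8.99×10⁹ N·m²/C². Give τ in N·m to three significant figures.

The second dipole sits on the axis of the first, so the field there is axial: E₁ = 2kp₁/r³ along +x.
E₁ = 2(8.99×10⁹)(8.26×10⁻¹⁰)/(0.121)³ = 8383 N/C.
Torque on the second dipole: τ = p₂ E₁ sinθ.
τ = (8.47×10⁻¹⁰)(8383)·sin155° = 3.001×10⁻⁶ N·m.

τ ≈ 3.00×10⁻⁶ N·m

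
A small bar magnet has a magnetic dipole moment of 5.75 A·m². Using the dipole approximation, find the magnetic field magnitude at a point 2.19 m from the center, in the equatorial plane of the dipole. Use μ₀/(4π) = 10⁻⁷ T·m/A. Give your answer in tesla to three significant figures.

In the equatorial plane B = (μ₀/4π)·m/r³ (half the axial value).
B = (10⁻⁷)·(5.75) / (2.19)³ = 5.474×10⁻⁸ T.

B ≈ 5.47×10⁻⁸ T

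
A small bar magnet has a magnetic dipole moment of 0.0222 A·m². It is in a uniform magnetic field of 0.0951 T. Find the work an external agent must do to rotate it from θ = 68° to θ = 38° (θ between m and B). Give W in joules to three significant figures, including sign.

W_ext = ΔU = −mB cosθ₂ + mB cosθ₁ = mB(cosθ₁ − cosθ₂).
W = (0.0222)(0.0951)·(cos68° − cos38°) = (0.002111)·(-0.4134) = -8.728×10⁻⁴ J.

W ≈ -8.73×10⁻⁴ J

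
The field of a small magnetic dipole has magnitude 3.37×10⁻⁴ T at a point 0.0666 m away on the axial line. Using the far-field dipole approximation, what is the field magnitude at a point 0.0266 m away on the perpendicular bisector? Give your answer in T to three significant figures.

B ≈ 0.00264 T

Dipole fields scale as 1/r³ in the far field.
The axial field is twice the equatorial field at the same r, so the geometry factor is 1/2.
B₂ = B₁ · (1/2) · (r₁/r₂)³ = 3.37×10⁻⁴ · 0.5 · (0.0666/0.0266)³.
(r₁/r₂)³ = (2.504)³ = 15.7.
B₂ ≈ 0.002645 T.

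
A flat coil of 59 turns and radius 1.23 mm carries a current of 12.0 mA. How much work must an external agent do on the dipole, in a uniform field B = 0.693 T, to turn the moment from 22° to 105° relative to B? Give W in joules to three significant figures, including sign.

m = NIA = NIπa² = 59·(0.0120)·π·(0.00123)² = 3.365×10⁻⁶ A·m².
W_ext = ΔU = −mB cosθ₂ + mB cosθ₁ = mB(cosθ₁ − cosθ₂).
W = (3.365×10⁻⁶)(0.693)·(cos22° − cos105°) = (2.332×10⁻⁶)·(+1.1860) = 2.766×10⁻⁶ J.

W ≈ 2.77×10⁻⁶ J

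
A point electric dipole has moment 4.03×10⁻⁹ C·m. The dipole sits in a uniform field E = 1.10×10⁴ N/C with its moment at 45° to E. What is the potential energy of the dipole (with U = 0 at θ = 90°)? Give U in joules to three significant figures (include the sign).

U = −p·E = −pE cosθ.
U = −(4.03×10⁻⁹)(1.10×10⁴)·cos45° = -3.135×10⁻⁵ J.

U ≈ -3.13×10⁻⁵ J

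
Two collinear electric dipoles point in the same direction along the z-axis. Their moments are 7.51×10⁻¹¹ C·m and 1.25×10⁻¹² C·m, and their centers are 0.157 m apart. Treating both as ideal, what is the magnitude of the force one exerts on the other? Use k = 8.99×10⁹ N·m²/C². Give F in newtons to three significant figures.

F ≈ 8.33×10⁻⁹ N

On-axis field of dipole 1 at distance r: E = 2kp₁/r³. Force on dipole 2 is F = p₂·dE/dr (gradient along axis).
dE/dr = −6kp₁/r⁴, so |F| = 6kp₁p₂/r⁴ (attractive for aligned moments).
F = 6(8.99×10⁹)(7.51×10⁻¹¹)(1.25×10⁻¹²)/(0.157)⁴ = 8.334×10⁻⁹ N.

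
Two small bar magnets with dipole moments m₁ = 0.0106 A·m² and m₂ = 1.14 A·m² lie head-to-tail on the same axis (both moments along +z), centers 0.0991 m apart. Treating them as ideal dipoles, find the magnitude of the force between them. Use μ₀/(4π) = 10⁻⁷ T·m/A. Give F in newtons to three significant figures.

F ≈ 7.52×10⁻⁵ N

On-axis B of dipole 1: B = (μ₀/4π)·2m₁/r³. Force on dipole 2: F = m₂·dB/dr.
dB/dr = −(μ₀/4π)·6m₁/r⁴, so |F| = (μ₀/4π)·6m₁m₂/r⁴.
F = 6(10⁻⁷)(0.0106)(1.14)/(0.0991)⁴ = 7.517×10⁻⁵ N.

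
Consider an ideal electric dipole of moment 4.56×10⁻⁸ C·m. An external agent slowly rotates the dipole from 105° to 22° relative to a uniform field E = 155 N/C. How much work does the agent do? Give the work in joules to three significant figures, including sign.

W_ext = ΔU = U(θ₂) − U(θ₁) = −pE cosθ₂ − (−pE cosθ₁) = pE(cosθ₁ − cosθ₂).
W = (4.56×10⁻⁸)(155)·(cos105° − cos22°) = (7.068×10⁻⁶)·(-1.1860) = -8.383×10⁻⁶ J.

W ≈ -8.38×10⁻⁶ J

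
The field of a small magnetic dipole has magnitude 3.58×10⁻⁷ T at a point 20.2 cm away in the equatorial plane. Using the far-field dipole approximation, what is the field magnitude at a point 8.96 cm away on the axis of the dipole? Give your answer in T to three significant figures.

Dipole fields scale as 1/r³ in the far field.
The axial field is twice the equatorial field at the same r, so the geometry factor is 2/1.
B₂ = B₁ · (2/1) · (r₁/r₂)³ = 3.58×10⁻⁷ · 2 · (20.2/8.96)³.
(r₁/r₂)³ = (2.254)³ = 11.46.
B₂ ≈ 8.204×10⁻⁶ T.

B ≈ 8.20×10⁻⁶ T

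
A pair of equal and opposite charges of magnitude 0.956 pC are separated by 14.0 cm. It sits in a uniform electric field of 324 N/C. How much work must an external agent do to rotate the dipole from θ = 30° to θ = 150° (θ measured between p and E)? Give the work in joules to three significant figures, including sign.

Dipole moment p = qd = (9.56×10⁻¹³ C)(0.140 m) = 1.338×10⁻¹³ C·m.
W_ext = ΔU = U(θ₂) − U(θ₁) = −pE cosθ₂ − (−pE cosθ₁) = pE(cosθ₁ − cosθ₂).
W = (1.338×10⁻¹³)(324)·(cos30° − cos150°) = (4.335×10⁻¹¹)·(+1.7321) = 7.509×10⁻¹¹ J.

W ≈ 7.51×10⁻¹¹ J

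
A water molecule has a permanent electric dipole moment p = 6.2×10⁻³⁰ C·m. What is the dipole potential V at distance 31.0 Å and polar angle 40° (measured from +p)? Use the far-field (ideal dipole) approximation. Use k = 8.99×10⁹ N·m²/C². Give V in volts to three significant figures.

The dipole potential is V = kp cosθ / r².
V = (8.99×10⁹)(6.20×10⁻³⁰)·cos40° / (3.10×10⁻⁹)² = 0.004443 V.

V ≈ 0.00444 V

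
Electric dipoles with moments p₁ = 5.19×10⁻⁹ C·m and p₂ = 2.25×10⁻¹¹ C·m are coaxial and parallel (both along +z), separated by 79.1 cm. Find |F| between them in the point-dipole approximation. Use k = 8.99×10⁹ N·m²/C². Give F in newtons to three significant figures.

On-axis field of dipole 1 at distance r: E = 2kp₁/r³. Force on dipole 2 is F = p₂·dE/dr (gradient along axis).
dE/dr = −6kp₁/r⁴, so |F| = 6kp₁p₂/r⁴ (attractive for aligned moments).
F = 6(8.99×10⁹)(5.19×10⁻⁹)(2.25×10⁻¹¹)/(0.791)⁴ = 1.609×10⁻⁸ N.

F ≈ 1.61×10⁻⁸ N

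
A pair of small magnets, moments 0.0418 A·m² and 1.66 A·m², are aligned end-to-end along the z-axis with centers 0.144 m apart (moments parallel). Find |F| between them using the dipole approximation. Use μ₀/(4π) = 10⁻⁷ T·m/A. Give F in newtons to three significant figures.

On-axis B of dipole 1: B = (μ₀/4π)·2m₁/r³. Force on dipole 2: F = m₂·dB/dr.
dB/dr = −(μ₀/4π)·6m₁/r⁴, so |F| = (μ₀/4π)·6m₁m₂/r⁴.
F = 6(10⁻⁷)(0.0418)(1.66)/(0.144)⁴ = 9.682×10⁻⁵ N.

F ≈ 9.68×10⁻⁵ N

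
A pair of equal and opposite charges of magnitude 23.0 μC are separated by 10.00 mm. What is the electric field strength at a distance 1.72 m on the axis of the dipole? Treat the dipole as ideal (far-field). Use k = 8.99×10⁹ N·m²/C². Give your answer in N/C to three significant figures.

E ≈ 813 N/C

Dipole moment p = qd = (2.30×10⁻⁵ C)(0.0100 m) = 2.30×10⁻⁷ C·m.
On the dipole axis E = 2kp/r³.
E = 2·(8.99×10⁹)(2.30×10⁻⁷) / (1.72)³ = 812.7 N/C.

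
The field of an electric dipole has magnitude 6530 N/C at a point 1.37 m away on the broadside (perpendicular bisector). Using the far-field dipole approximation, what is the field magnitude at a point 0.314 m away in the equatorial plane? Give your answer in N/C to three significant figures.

Dipole fields scale as 1/r³ in the far field; the geometry is the same at both points.
E₂ = E₁ · (r₁/r₂)³ = 6530 · (1.37/0.314)³.
(r₁/r₂)³ = (4.363)³ = 83.06.
E₂ ≈ 5.424×10⁵ N/C.

E ≈ 5.42×10⁵ N/C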